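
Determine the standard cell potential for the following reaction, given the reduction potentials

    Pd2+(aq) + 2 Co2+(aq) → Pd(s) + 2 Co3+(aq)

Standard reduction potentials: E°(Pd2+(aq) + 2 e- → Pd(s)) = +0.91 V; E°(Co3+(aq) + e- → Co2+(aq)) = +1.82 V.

In the reaction as written, Pd2+(aq) is reduced (cathode) and Co3+(aq) is produced by oxidation at the anode.
E°cell = E°(cathode) − E°(anode) = +0.91 − (+1.82) = −0.91 V.
The negative E°cell means the reaction is non-spontaneous in the direction written.

−0.91 V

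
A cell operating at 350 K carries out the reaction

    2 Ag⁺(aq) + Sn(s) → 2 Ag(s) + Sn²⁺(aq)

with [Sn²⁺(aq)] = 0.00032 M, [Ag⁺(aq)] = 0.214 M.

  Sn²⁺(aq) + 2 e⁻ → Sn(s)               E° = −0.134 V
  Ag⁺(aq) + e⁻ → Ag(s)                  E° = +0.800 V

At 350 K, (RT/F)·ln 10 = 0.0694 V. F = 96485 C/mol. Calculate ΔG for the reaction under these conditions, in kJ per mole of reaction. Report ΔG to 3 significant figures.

E°cell = +0.800 − (−0.134) = +0.934 V; the balanced reaction transfers n = 2 electrons.
Q = [Sn²⁺(aq)] / [Ag⁺(aq)]^2 = 0.00699, so log Q = −2.156 and E = +0.934 − (0.0694/2)(−2.156) = +1.0088 V.
Then ΔG = −nFE = −2 × 96485 × +1.0088 J/mol = −195 kJ/mol.

−195 kJ/mol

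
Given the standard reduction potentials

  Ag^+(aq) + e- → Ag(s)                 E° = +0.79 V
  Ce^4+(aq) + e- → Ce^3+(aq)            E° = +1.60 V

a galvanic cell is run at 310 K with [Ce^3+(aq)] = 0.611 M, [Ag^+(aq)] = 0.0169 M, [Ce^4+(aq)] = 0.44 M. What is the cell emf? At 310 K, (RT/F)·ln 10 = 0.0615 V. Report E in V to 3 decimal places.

The Ce⁴⁺/Ce³⁺ couple has the more positive E°, so it is the cathode; Ag⁺/Ag is the anode.
E°cell = E°cat − E°an = +1.60 − (+0.79) = +0.81 V; n = 1.
The balanced reaction is Ce^4+(aq) + Ag(s) → Ce^3+(aq) + Ag^+(aq), so Q = ([Ce^3+(aq)]·[Ag^+(aq)]) / [Ce^4+(aq)] = 0.0235 and log Q = −1.630.
E = E° − (0.0615/n)·log Q = +0.81 − (0.0615/1)(−1.630) = +0.910 V.

+0.910 V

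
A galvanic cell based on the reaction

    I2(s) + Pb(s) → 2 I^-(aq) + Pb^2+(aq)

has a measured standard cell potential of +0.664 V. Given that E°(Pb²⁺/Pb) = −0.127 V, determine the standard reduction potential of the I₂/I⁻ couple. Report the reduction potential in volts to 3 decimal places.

+0.537 V

In the reaction as written the I₂/I⁻ couple is reduced (cathode) and Pb²⁺/Pb is oxidized (anode), so E°cell = E°(I₂/I⁻) − E°(Pb²⁺/Pb).
E°(I₂/I⁻) = E°cell + E°(anode) = +0.664 + (−0.127) = +0.537 V.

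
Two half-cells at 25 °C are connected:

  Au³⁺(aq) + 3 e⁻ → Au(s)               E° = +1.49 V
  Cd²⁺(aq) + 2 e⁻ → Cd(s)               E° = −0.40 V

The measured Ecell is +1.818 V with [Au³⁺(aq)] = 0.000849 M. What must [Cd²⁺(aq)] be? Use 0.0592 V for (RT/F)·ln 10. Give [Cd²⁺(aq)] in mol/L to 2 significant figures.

The Au³⁺/Au couple has the larger reduction potential, so it is the cathode: E°cell = +1.49 − (−0.40) = +1.89 V and n = 6.
Rearranging E = E° − (0.0592/n)·log Q gives log Q = 6(+1.89 − (+1.818))/0.0592 = 7.297.
Balancing electrons gives 2 Au³⁺(aq) + 3 Cd(s) → 2 Au(s) + 3 Cd²⁺(aq); thus Q = [Cd²⁺(aq)]^3 / [Au³⁺(aq)]^2.
Substituting the known concentrations and solving, log [Cd²⁺(aq)] = 0.385 and [Cd²⁺(aq)] = 2.4 M.

2.4 M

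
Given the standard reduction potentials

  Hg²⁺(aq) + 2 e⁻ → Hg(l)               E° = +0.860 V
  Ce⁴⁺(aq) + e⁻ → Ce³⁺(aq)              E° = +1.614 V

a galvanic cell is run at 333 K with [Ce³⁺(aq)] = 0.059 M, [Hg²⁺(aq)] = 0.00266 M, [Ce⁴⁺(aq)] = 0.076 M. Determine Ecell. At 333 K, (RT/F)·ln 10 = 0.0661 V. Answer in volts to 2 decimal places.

The Ce⁴⁺/Ce³⁺ couple has the more positive E°, so it is the cathode; Hg²⁺/Hg is the anode.
E°cell = E°cat − E°an = +1.614 − (+0.860) = +0.754 V; n = 2.
For the overall reaction 2 Ce⁴⁺(aq) + Hg(l) → 2 Ce³⁺(aq) + Hg²⁺(aq), Q = ([Ce³⁺(aq)]^2·[Hg²⁺(aq)]) / [Ce⁴⁺(aq)]^2 = 0.0016, giving log Q = −2.795.
E = E° − (0.0661/n)·log Q = +0.754 − (0.0661/2)(−2.795) = +0.85 V.

+0.85 V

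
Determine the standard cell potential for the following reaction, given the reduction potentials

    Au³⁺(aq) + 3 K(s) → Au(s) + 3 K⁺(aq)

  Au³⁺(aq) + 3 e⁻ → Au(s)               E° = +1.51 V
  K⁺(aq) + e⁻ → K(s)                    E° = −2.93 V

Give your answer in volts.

+4.44 V

In the reaction as written, Au³⁺(aq) is reduced (cathode) and K⁺(aq) is produced by oxidation at the anode.
E°cell = E°(cathode) − E°(anode) = +1.51 − (−2.93) = +4.44 V.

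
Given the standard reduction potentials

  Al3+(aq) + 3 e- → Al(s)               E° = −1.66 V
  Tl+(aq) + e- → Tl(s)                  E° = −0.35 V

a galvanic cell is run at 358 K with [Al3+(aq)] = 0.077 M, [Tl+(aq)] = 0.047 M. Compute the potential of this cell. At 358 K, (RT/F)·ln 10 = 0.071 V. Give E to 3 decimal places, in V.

Since E°(Tl⁺/Tl) > E°(Al³⁺/Al), Tl⁺/Tl serves as the cathode.
The standard potential is −0.35 − (−1.66) = +1.31 V and the balanced reaction transfers n = 3 electrons.
For the overall reaction 3 Tl+(aq) + Al(s) → 3 Tl(s) + Al3+(aq), Q = [Al3+(aq)] / [Tl+(aq)]^3 = 742, giving log Q = 2.870.
By the Nernst equation, E = +1.31 − (0.071/3)·(2.870) = +1.242 V.

+1.242 V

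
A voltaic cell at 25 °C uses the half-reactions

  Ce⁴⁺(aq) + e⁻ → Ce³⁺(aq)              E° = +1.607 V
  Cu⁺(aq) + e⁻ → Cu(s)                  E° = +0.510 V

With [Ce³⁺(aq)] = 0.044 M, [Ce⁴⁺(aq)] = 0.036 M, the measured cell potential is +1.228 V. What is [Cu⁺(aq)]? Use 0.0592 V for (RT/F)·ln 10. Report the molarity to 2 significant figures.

0.0050 M

The Ce⁴⁺/Ce³⁺ couple has the larger reduction potential, so it is the cathode: E°cell = +1.607 − (+0.510) = +1.097 V and n = 1.
Rearranging E = E° − (0.0592/n)·log Q gives log Q = 1(+1.097 − (+1.228))/0.0592 = −2.213.
Balancing electrons gives Ce⁴⁺(aq) + Cu(s) → Ce³⁺(aq) + Cu⁺(aq); thus Q = ([Ce³⁺(aq)]·[Cu⁺(aq)]) / [Ce⁴⁺(aq)].
Solving for the unknown gives log [Cu⁺(aq)] = −2.300, so [Cu⁺(aq)] ≈ 0.0050 M.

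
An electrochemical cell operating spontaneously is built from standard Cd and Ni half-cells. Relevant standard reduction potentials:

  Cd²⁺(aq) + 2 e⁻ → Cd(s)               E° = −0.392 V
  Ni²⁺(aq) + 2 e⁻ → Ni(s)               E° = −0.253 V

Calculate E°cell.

+0.139 V

The Ni²⁺/Ni couple has the higher E°, so Ni ion is reduced (cathode) and Cd is oxidized (anode).
E°cell = E°(cathode) − E°(anode) = −0.253 − (−0.392) = +0.139 V.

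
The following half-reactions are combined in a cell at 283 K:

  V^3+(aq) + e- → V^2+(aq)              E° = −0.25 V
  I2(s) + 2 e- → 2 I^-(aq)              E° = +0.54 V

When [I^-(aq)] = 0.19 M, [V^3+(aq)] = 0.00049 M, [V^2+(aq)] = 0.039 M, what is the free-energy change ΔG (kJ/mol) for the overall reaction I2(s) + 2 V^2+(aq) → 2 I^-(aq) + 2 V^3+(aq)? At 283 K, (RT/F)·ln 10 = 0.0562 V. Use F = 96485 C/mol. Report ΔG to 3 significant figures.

With I₂/I⁻ reduced at the cathode, E°cell = +0.54 − (−0.25) = +0.79 V and n = 2.
The reaction quotient is ([I^-(aq)]^2·[V^3+(aq)]^2) / [V^2+(aq)]^2 = 5.7×10^−6; by Nernst, E = +0.79 − (0.0562/2)(−5.244) = +0.9374 V.
Finally ΔG = −nFE = −(2)(96485 C/mol)(+0.9374 V) = −181 kJ/mol.

−181 kJ/mol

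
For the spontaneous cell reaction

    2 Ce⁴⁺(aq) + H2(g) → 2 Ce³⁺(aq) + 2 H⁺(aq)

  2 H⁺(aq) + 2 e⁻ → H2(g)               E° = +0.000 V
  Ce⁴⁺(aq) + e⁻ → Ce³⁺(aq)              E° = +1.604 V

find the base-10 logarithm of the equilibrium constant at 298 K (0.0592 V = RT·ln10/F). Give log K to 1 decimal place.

log K = 54.2

The Ce⁴⁺/Ce³⁺ couple is reduced (cathode); E°cell = +1.604 − (+0.000) = +1.604 V with n = 2.
At equilibrium E = 0, so log K = nE°cell / 0.0592 = (2)(+1.604) / 0.0592 = 54.2.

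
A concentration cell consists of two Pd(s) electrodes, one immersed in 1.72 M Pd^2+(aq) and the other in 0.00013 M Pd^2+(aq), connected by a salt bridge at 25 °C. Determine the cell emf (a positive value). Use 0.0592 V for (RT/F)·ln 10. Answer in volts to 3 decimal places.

For a concentration cell E°cell = 0, since both electrodes use the same couple.
The compartment with the higher Pd^2+(aq) concentration (1.72 M) acts as the cathode; ions are reduced there and produced at the dilute (0.00013 M) anode.
With n = 2, Ecell = −(0.0592/2)·log([dilute]/[conc]) = −(0.0592/2)·log(0.00013/1.72) = +0.122 V.

0.122 V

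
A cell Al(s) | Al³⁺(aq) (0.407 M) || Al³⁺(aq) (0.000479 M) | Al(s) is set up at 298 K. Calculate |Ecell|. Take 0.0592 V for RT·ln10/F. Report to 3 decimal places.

0.058 V

For a concentration cell E°cell = 0, since both electrodes use the same couple.
The compartment with the higher Al³⁺(aq) concentration (0.407 M) acts as the cathode; ions are reduced there and produced at the dilute (0.000479 M) anode.
With n = 3, Ecell = −(0.0592/3)·log([dilute]/[conc]) = −(0.0592/3)·log(0.000479/0.407) = +0.058 V.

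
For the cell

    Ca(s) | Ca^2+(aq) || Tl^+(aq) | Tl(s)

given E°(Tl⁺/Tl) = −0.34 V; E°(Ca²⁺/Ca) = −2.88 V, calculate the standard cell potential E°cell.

By convention the left-hand electrode in cell notation is the anode (oxidation) and the right-hand electrode is the cathode (reduction).
E°cell = E°(right) − E°(left) = −0.34 − (−2.88) = +2.54 V.

+2.54 V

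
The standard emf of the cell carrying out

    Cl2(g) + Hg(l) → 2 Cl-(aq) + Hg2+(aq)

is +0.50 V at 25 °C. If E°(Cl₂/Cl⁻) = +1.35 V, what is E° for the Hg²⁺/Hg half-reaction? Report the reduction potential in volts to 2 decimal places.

In the reaction as written the Cl₂/Cl⁻ couple is reduced (cathode) and Hg²⁺/Hg is oxidized (anode), so E°cell = E°(Cl₂/Cl⁻) − E°(Hg²⁺/Hg).
E°(Hg²⁺/Hg) = E°(cathode) − E°cell = +1.35 − (+0.50) = +0.85 V.

+0.85 V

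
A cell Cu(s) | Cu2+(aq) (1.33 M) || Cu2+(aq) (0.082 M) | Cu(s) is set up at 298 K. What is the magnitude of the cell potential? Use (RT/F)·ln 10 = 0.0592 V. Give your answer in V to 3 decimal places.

For a concentration cell E°cell = 0, since both electrodes use the same couple.
The compartment with the higher Cu2+(aq) concentration (1.33 M) acts as the cathode; ions are reduced there and produced at the dilute (0.082 M) anode.
With n = 2, Ecell = −(0.0592/2)·log([dilute]/[conc]) = −(0.0592/2)·log(0.082/1.33) = +0.036 V.

0.036 V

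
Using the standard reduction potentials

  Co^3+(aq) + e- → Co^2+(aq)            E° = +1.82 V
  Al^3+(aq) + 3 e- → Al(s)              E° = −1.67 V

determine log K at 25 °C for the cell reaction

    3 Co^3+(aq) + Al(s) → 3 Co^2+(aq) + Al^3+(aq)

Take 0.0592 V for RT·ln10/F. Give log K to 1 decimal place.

log K = 176.9

The Co³⁺/Co²⁺ couple is reduced (cathode); E°cell = +1.82 − (−1.67) = +3.49 V with n = 3.
At equilibrium E = 0, so log K = nE°cell / 0.0592 = (3)(+3.49) / 0.0592 = 176.9.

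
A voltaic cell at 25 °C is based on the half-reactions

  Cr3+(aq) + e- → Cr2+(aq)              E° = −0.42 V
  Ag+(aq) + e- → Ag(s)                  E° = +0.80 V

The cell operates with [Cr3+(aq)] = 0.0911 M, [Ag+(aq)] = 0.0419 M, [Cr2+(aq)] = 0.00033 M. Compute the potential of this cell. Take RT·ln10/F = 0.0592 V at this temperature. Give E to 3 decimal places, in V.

Ag⁺/Ag is reduced (cathode, E° = +0.80 V) and Cr³⁺/Cr²⁺ is oxidized (anode).
E°cell = E°cat − E°an = +0.80 − (−0.42) = +1.22 V; n = 1.
Balancing gives Ag+(aq) + Cr2+(aq) → Ag(s) + Cr3+(aq); hence Q = [Cr3+(aq)] / ([Ag+(aq)]·[Cr2+(aq)]) = 6.59×10^3 (log Q = 3.819).
Applying E = E° − (RT ln10/nF)·log Q gives +1.22 − (0.0592/1)(3.819) = +0.994 V.

+0.994 V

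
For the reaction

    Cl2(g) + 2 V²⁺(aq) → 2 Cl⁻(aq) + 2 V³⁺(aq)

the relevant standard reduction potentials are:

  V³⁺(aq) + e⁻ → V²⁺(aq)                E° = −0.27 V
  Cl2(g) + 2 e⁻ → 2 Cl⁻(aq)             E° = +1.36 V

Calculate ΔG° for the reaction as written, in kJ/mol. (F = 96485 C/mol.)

−315 kJ/mol

In the reaction as written Cl2(g) is reduced, so the Cl₂/Cl⁻ couple is the cathode and V³⁺/V²⁺ is the anode.
E°cell = +1.36 − (−0.27) = +1.63 V; balancing electrons gives n = 2.
ΔG° = −nFE°cell = −(2)(96485)(+1.63) J/mol = −315 kJ/mol.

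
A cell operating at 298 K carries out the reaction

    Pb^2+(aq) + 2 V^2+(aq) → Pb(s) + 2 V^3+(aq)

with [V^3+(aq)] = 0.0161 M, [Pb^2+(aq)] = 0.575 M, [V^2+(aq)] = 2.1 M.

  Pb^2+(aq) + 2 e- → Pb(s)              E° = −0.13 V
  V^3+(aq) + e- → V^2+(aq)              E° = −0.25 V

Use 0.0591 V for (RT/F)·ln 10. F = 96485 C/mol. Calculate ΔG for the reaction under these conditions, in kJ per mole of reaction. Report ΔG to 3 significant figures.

With Pb²⁺/Pb reduced at the cathode, E°cell = −0.13 − (−0.25) = +0.12 V and n = 2.
Here Q = [V^3+(aq)]^2 / ([Pb^2+(aq)]·[V^2+(aq)]^2) = 0.000102 (log Q = −3.990), giving E = +0.12 − (0.0591/2)·(−3.990) = +0.2379 V.
Finally ΔG = −nFE = −(2)(96485 C/mol)(+0.2379 V) = −45.9 kJ/mol.

−45.9 kJ/mol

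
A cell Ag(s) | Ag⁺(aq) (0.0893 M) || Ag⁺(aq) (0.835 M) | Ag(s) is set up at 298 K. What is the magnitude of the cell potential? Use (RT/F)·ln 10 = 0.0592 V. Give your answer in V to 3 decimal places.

0.057 V

For a concentration cell E°cell = 0, since both electrodes use the same couple.
The compartment with the higher Ag⁺(aq) concentration (0.835 M) acts as the cathode; ions are reduced there and produced at the dilute (0.0893 M) anode.
With n = 1, Ecell = −(0.0592/1)·log([dilute]/[conc]) = −(0.0592/1)·log(0.0893/0.835) = +0.057 V.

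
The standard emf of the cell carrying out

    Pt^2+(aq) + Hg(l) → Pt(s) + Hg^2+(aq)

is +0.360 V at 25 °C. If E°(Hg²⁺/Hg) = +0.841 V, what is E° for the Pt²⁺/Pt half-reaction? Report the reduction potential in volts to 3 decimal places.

+1.201 V

In the reaction as written the Pt²⁺/Pt couple is reduced (cathode) and Hg²⁺/Hg is oxidized (anode), so E°cell = E°(Pt²⁺/Pt) − E°(Hg²⁺/Hg).
E°(Pt²⁺/Pt) = E°cell + E°(anode) = +0.360 + (+0.841) = +1.201 V.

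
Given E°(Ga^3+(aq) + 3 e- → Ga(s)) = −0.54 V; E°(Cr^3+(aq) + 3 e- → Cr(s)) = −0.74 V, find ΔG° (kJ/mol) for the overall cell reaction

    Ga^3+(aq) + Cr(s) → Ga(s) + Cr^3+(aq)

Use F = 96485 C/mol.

In the reaction as written Ga^3+(aq) is reduced, so the Ga³⁺/Ga couple is the cathode and Cr³⁺/Cr is the anode.
E°cell = −0.54 − (−0.74) = +0.20 V; balancing electrons gives n = 3.
ΔG° = −nFE°cell = −(3)(96485)(+0.20) J/mol = −57.9 kJ/mol.

−57.9 kJ/mol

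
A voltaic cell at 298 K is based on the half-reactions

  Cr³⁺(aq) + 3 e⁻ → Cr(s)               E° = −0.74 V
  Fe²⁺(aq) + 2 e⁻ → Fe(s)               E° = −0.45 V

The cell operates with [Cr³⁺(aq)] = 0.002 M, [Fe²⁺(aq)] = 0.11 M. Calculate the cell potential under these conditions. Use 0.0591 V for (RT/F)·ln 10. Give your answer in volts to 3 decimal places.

Since E°(Fe²⁺/Fe) > E°(Cr³⁺/Cr), Fe²⁺/Fe serves as the cathode.
E°cell = E°cat − E°an = −0.45 − (−0.74) = +0.29 V; n = 6.
Balancing gives 3 Fe²⁺(aq) + 2 Cr(s) → 3 Fe(s) + 2 Cr³⁺(aq); hence Q = [Cr³⁺(aq)]^2 / [Fe²⁺(aq)]^3 = 0.00301 (log Q = −2.522).
Applying E = E° − (RT ln10/nF)·log Q gives +0.29 − (0.0591/6)(−2.522) = +0.315 V.

+0.315 V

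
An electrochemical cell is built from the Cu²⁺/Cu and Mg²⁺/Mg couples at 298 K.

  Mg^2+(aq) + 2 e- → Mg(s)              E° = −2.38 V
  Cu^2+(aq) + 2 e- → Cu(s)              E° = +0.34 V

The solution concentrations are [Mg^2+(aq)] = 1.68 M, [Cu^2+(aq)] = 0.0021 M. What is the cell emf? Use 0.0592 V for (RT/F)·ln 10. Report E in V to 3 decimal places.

The Cu²⁺/Cu couple has the more positive E°, so it is the cathode; Mg²⁺/Mg is the anode.
The standard potential is +0.34 − (−2.38) = +2.72 V and the balanced reaction transfers n = 2 electrons.
Balancing gives Cu^2+(aq) + Mg(s) → Cu(s) + Mg^2+(aq); hence Q = [Mg^2+(aq)] / [Cu^2+(aq)] = 800 (log Q = 2.903).
Applying E = E° − (RT ln10/nF)·log Q gives +2.72 − (0.0592/2)(2.903) = +2.634 V.

+2.634 V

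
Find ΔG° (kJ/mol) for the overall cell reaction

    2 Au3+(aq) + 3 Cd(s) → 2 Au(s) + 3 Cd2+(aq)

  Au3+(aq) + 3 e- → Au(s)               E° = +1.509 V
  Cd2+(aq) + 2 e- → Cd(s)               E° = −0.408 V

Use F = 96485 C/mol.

In the reaction as written Au3+(aq) is reduced, so the Au³⁺/Au couple is the cathode and Cd²⁺/Cd is the anode.
E°cell = +1.509 − (−0.408) = +1.917 V; balancing electrons gives n = 6.
ΔG° = −nFE°cell = −(6)(96485)(+1.917) J/mol = −1110 kJ/mol.

−1110 kJ/mol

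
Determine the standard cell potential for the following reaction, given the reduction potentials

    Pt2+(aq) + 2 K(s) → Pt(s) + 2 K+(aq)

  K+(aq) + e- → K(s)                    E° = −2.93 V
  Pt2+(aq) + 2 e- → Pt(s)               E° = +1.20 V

Pt2+(aq) gains electrons, so the Pt²⁺/Pt couple is the cathode; the K⁺/K couple is the anode.
E°cell = E°(cathode) − E°(anode) = +1.20 − (−2.93) = +4.13 V.
The positive value indicates the reaction is spontaneous as written.

+4.13 V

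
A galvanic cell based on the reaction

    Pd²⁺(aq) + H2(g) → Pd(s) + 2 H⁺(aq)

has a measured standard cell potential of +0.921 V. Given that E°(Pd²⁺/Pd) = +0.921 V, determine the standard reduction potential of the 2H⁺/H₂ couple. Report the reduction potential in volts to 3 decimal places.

+0.000 V

In the reaction as written the Pd²⁺/Pd couple is reduced (cathode) and 2H⁺/H₂ is oxidized (anode), so E°cell = E°(Pd²⁺/Pd) − E°(2H⁺/H₂).
E°(2H⁺/H₂) = E°(cathode) − E°cell = +0.921 − (+0.921) = +0.000 V.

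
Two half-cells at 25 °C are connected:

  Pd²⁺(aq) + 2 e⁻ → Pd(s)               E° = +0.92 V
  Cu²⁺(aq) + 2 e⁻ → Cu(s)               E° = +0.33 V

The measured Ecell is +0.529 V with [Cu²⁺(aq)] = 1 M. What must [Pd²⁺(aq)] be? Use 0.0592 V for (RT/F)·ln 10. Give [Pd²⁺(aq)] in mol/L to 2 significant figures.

With Pd²⁺/Pd at the cathode and Cu²⁺/Cu at the anode, E°cell = +0.92 − (+0.33) = +0.59 V (n = 2).
From the Nernst equation, log Q = n(E° − E)/0.0592 = 2·(+0.59 − (+0.529))/0.0592 = 2.061.
For Pd²⁺(aq) + Cu(s) → Pd(s) + Cu²⁺(aq), the reaction quotient is Q = [Cu²⁺(aq)] / [Pd²⁺(aq)].
Isolating [Pd²⁺(aq)] in Q = 10^{2.061} yields log [Pd²⁺(aq)] = −2.061, i.e. 0.0087 M.

0.0087 M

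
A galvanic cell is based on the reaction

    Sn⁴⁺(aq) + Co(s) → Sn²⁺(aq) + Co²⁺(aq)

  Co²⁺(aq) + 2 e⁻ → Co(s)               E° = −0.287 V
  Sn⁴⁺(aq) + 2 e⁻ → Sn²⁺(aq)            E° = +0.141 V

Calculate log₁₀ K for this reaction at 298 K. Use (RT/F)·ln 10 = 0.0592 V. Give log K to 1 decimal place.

The Sn⁴⁺/Sn²⁺ couple is reduced (cathode); E°cell = +0.141 − (−0.287) = +0.428 V with n = 2.
At equilibrium E = 0, so log K = nE°cell / 0.0592 = (2)(+0.428) / 0.0592 = 14.5.

log K = 14.5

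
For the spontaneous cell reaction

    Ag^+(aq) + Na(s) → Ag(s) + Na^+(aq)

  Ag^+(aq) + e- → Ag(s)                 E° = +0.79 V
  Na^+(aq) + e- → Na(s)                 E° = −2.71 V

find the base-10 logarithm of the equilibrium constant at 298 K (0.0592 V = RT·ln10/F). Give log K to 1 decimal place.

The Ag⁺/Ag couple is reduced (cathode); E°cell = +0.79 − (−2.71) = +3.50 V with n = 1.
At equilibrium E = 0, so log K = nE°cell / 0.0592 = (1)(+3.50) / 0.0592 = 59.1.

log K = 59.1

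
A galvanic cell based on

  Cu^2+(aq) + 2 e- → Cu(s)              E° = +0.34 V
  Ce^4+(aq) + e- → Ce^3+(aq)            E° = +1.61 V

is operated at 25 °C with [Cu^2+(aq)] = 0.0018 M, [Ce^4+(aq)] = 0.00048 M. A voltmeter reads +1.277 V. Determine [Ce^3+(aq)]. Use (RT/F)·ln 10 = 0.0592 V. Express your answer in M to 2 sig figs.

0.0086 M

With Ce⁴⁺/Ce³⁺ at the cathode and Cu²⁺/Cu at the anode, E°cell = +1.61 − (+0.34) = +1.27 V (n = 2).
From the Nernst equation, log Q = n(E° − E)/0.0592 = 2·(+1.27 − (+1.277))/0.0592 = −0.236.
The balanced reaction is 2 Ce^4+(aq) + Cu(s) → 2 Ce^3+(aq) + Cu^2+(aq), so Q = ([Ce^3+(aq)]^2·[Cu^2+(aq)]) / [Ce^4+(aq)]^2.
Substituting the known concentrations and solving, log [Ce^3+(aq)] = −2.064 and [Ce^3+(aq)] = 0.0086 M.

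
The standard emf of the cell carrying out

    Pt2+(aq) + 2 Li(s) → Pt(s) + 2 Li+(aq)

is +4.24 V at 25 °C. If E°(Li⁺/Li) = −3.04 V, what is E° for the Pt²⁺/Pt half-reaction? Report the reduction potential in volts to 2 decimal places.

In the reaction as written the Pt²⁺/Pt couple is reduced (cathode) and Li⁺/Li is oxidized (anode), so E°cell = E°(Pt²⁺/Pt) − E°(Li⁺/Li).
E°(Pt²⁺/Pt) = E°cell + E°(anode) = +4.24 + (−3.04) = +1.20 V.

+1.20 V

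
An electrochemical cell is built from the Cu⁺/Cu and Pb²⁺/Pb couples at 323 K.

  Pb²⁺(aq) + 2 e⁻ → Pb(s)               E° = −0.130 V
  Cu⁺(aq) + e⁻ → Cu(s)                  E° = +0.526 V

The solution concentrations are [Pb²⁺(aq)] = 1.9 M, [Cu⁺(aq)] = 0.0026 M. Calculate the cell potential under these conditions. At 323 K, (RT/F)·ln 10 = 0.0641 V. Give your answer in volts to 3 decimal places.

The Cu⁺/Cu couple has the more positive E°, so it is the cathode; Pb²⁺/Pb is the anode.
E°cell = +0.526 − (−0.130) = +0.656 V, with n = 2 electrons transferred.
Balancing gives 2 Cu⁺(aq) + Pb(s) → 2 Cu(s) + Pb²⁺(aq); hence Q = [Pb²⁺(aq)] / [Cu⁺(aq)]^2 = 2.81×10^5 (log Q = 5.449).
Applying E = E° − (RT ln10/nF)·log Q gives +0.656 − (0.0641/2)(5.449) = +0.481 V.

+0.481 V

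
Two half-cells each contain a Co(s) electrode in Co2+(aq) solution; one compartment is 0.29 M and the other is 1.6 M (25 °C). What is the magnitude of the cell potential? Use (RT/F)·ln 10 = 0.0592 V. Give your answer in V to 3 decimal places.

For a concentration cell E°cell = 0, since both electrodes use the same couple.
The compartment with the higher Co2+(aq) concentration (1.6 M) acts as the cathode; ions are reduced there and produced at the dilute (0.29 M) anode.
With n = 2, Ecell = −(0.0592/2)·log([dilute]/[conc]) = −(0.0592/2)·log(0.29/1.6) = +0.022 V.

0.022 V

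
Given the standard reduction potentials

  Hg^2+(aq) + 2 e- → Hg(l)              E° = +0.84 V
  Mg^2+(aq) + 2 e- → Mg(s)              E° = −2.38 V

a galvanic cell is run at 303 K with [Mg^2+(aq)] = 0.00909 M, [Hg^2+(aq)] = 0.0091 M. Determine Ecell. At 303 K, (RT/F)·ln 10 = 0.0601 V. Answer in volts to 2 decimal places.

Hg²⁺/Hg is reduced (cathode, E° = +0.84 V) and Mg²⁺/Mg is oxidized (anode).
E°cell = +0.84 − (−2.38) = +3.22 V, with n = 2 electrons transferred.
Balancing gives Hg^2+(aq) + Mg(s) → Hg(l) + Mg^2+(aq); hence Q = [Mg^2+(aq)] / [Hg^2+(aq)] = 0.999 (log Q = −0.000).
E = E° − (0.0601/n)·log Q = +3.22 − (0.0601/2)(−0.000) = +3.22 V.

+3.22 V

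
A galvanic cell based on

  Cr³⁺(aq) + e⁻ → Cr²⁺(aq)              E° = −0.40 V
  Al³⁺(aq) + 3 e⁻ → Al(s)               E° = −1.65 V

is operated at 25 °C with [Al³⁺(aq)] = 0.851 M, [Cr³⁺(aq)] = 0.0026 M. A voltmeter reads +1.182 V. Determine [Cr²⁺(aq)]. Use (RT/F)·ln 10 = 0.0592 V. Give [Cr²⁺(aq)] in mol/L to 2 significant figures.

0.039 M

Cr³⁺/Cr²⁺ is the cathode (higher E°); E°cell = −0.40 − (−1.65) = +1.25 V with n = 3.
Since E = E° − (0.0592/n)·log Q, log Q = n(E° − E)/0.0592 = 3.446.
The balanced reaction is 3 Cr³⁺(aq) + Al(s) → 3 Cr²⁺(aq) + Al³⁺(aq), so Q = ([Cr²⁺(aq)]^3·[Al³⁺(aq)]) / [Cr³⁺(aq)]^3.
Isolating [Cr²⁺(aq)] in Q = 10^{3.446} yields log [Cr²⁺(aq)] = −1.413, i.e. 0.039 M.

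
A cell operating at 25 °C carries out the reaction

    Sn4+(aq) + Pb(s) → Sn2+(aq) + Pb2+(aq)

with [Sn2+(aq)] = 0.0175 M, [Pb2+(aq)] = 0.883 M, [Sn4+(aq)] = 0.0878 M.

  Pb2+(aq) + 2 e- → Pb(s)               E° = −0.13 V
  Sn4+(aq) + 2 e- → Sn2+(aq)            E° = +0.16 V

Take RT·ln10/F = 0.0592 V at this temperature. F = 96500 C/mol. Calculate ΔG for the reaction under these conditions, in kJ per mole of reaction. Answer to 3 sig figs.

E°cell = +0.16 − (−0.13) = +0.29 V; the balanced reaction transfers n = 2 electrons.
Here Q = ([Sn2+(aq)]·[Pb2+(aq)]) / [Sn4+(aq)] = 0.176 (log Q = −0.754), giving E = +0.29 − (0.0592/2)·(−0.754) = +0.3123 V.
Finally ΔG = −nFE = −(2)(96500 C/mol)(+0.3123 V) = −60.3 kJ/mol.

−60.3 kJ/mol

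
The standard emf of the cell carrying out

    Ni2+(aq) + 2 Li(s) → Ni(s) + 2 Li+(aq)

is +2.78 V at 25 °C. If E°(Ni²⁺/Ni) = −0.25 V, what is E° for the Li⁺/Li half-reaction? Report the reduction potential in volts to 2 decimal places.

−3.03 V

In the reaction as written the Ni²⁺/Ni couple is reduced (cathode) and Li⁺/Li is oxidized (anode), so E°cell = E°(Ni²⁺/Ni) − E°(Li⁺/Li).
E°(Li⁺/Li) = E°(cathode) − E°cell = −0.25 − (+2.78) = −3.03 V.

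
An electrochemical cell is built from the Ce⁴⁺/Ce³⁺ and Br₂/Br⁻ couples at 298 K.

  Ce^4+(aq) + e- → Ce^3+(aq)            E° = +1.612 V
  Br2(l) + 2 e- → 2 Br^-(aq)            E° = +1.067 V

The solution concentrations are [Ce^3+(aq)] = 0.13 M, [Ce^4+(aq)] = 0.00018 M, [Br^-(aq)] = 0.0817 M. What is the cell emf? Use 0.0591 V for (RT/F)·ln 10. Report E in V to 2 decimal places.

+0.31 V

Ce⁴⁺/Ce³⁺ is reduced (cathode, E° = +1.612 V) and Br₂/Br⁻ is oxidized (anode).
The standard potential is +1.612 − (+1.067) = +0.545 V and the balanced reaction transfers n = 2 electrons.
For the overall reaction 2 Ce^4+(aq) + 2 Br^-(aq) → 2 Ce^3+(aq) + Br2(l), Q = [Ce^3+(aq)]^2 / ([Ce^4+(aq)]^2·[Br^-(aq)]^2) = 7.81×10^7, giving log Q = 7.893.
By the Nernst equation, E = +0.545 − (0.0591/2)·(7.893) = +0.31 V.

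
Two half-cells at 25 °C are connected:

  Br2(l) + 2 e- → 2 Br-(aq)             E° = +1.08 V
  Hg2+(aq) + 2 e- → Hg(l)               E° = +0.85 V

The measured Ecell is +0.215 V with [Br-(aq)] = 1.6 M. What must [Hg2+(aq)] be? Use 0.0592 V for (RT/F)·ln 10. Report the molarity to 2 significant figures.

1.3 M

Br₂/Br⁻ is the cathode (higher E°); E°cell = +1.08 − (+0.85) = +0.23 V with n = 2.
Rearranging E = E° − (0.0592/n)·log Q gives log Q = 2(+0.23 − (+0.215))/0.0592 = 0.507.
For Br2(l) + Hg(l) → 2 Br-(aq) + Hg2+(aq), the reaction quotient is Q = [Br-(aq)]^2·[Hg2+(aq)].
Isolating [Hg2+(aq)] in Q = 10^{0.507} yields log [Hg2+(aq)] = 0.099, i.e. 1.3 M.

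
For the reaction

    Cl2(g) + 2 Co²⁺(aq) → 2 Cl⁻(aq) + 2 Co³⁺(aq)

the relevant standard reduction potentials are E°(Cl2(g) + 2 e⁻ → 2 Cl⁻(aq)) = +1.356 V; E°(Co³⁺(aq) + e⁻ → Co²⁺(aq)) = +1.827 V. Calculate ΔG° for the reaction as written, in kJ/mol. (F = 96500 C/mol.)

In the reaction as written Cl2(g) is reduced, so the Cl₂/Cl⁻ couple is the cathode and Co³⁺/Co²⁺ is the anode.
E°cell = +1.356 − (+1.827) = −0.471 V; balancing electrons gives n = 2.
ΔG° = −nFE°cell = −(2)(96500)(−0.471) J/mol = +90.9 kJ/mol.

+90.9 kJ/mol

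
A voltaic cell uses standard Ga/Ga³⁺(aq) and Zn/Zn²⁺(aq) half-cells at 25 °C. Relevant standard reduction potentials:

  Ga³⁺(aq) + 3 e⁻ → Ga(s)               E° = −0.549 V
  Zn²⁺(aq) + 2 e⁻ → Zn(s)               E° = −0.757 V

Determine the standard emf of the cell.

+0.208 V

The Ga³⁺/Ga couple has the higher E°, so Ga ion is reduced (cathode) and Zn is oxidized (anode).
E°cell = E°(cathode) − E°(anode) = −0.549 − (−0.757) = +0.208 V.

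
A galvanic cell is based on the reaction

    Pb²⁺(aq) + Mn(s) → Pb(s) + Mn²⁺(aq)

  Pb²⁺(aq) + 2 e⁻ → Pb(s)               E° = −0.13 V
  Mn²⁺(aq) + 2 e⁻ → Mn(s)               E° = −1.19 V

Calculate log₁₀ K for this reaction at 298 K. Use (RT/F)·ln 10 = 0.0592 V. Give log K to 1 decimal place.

log K = 35.8

The Pb²⁺/Pb couple is reduced (cathode); E°cell = −0.13 − (−1.19) = +1.06 V with n = 2.
At equilibrium E = 0, so log K = nE°cell / 0.0592 = (2)(+1.06) / 0.0592 = 35.8.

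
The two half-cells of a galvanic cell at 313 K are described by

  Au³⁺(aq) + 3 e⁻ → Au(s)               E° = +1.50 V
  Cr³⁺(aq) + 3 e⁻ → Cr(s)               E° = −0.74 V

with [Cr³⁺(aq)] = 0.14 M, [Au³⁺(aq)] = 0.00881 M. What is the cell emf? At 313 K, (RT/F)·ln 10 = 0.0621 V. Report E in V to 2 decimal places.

Au³⁺/Au is reduced (cathode, E° = +1.50 V) and Cr³⁺/Cr is oxidized (anode).
The standard potential is +1.50 − (−0.74) = +2.24 V and the balanced reaction transfers n = 3 electrons.
For the overall reaction Au³⁺(aq) + Cr(s) → Au(s) + Cr³⁺(aq), Q = [Cr³⁺(aq)] / [Au³⁺(aq)] = 15.9, giving log Q = 1.201.
By the Nernst equation, E = +2.24 − (0.0621/3)·(1.201) = +2.22 V.

+2.22 V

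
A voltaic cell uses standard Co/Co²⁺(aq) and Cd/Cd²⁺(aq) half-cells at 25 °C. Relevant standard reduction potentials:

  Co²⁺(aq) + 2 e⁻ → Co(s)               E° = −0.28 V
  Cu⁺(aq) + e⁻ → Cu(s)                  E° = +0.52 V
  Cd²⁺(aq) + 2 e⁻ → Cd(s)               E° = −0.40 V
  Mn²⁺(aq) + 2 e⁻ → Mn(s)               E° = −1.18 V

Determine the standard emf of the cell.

+0.12 V

Of the two couples in this cell, the one with the more positive reduction potential is reduced at the cathode: here that is Co²⁺/Co (−0.28 V); Cd²⁺/Cd (−0.40 V) is the anode.
E°cell = E°(cathode) − E°(anode) = −0.28 − (−0.40) = +0.12 V.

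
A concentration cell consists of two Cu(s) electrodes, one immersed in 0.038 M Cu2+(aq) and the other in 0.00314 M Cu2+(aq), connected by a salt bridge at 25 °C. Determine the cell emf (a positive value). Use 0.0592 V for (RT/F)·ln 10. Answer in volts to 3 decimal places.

0.032 V

For a concentration cell E°cell = 0, since both electrodes use the same couple.
The compartment with the higher Cu2+(aq) concentration (0.038 M) acts as the cathode; ions are reduced there and produced at the dilute (0.00314 M) anode.
With n = 2, Ecell = −(0.0592/2)·log([dilute]/[conc]) = −(0.0592/2)·log(0.00314/0.038) = +0.032 V.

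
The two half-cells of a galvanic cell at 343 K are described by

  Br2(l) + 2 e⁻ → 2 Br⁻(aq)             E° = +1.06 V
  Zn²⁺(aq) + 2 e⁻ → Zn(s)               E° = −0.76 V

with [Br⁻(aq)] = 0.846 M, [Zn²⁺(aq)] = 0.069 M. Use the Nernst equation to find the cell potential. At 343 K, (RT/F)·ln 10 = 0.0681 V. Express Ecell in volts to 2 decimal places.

Since E°(Br₂/Br⁻) > E°(Zn²⁺/Zn), Br₂/Br⁻ serves as the cathode.
The standard potential is +1.06 − (−0.76) = +1.82 V and the balanced reaction transfers n = 2 electrons.
Balancing gives Br2(l) + Zn(s) → 2 Br⁻(aq) + Zn²⁺(aq); hence Q = [Br⁻(aq)]^2·[Zn²⁺(aq)] = 0.0494 (log Q = −1.306).
By the Nernst equation, E = +1.82 − (0.0681/2)·(−1.306) = +1.86 V.

+1.86 V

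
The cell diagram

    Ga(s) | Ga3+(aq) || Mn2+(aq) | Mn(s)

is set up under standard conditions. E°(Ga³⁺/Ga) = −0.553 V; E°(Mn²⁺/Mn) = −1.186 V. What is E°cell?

−0.633 V

By convention the left-hand electrode in cell notation is the anode (oxidation) and the right-hand electrode is the cathode (reduction).
E°cell = E°(right) − E°(left) = −1.186 − (−0.553) = −0.633 V.
The negative sign shows that, as written, the cell would require an external voltage to drive the reaction.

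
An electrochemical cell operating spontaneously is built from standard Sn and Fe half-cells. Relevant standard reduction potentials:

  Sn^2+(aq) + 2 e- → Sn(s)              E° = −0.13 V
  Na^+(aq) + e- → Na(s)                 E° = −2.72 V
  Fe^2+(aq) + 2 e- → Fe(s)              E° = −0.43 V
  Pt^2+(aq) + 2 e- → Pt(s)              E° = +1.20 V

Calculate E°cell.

Of the two couples in this cell, the one with the more positive reduction potential is reduced at the cathode: here that is Sn²⁺/Sn (−0.13 V); Fe²⁺/Fe (−0.43 V) is the anode.
E°cell = E°(cathode) − E°(anode) = −0.13 − (−0.43) = +0.30 V.

+0.30 V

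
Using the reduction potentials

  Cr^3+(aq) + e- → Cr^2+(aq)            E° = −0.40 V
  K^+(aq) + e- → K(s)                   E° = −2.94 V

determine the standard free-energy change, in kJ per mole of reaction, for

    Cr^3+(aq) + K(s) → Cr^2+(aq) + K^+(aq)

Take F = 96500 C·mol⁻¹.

In the reaction as written Cr^3+(aq) is reduced, so the Cr³⁺/Cr²⁺ couple is the cathode and K⁺/K is the anode.
E°cell = −0.40 − (−2.94) = +2.54 V; balancing electrons gives n = 1.
ΔG° = −nFE°cell = −(1)(96500)(+2.54) J/mol = −245 kJ/mol.

−245 kJ/mol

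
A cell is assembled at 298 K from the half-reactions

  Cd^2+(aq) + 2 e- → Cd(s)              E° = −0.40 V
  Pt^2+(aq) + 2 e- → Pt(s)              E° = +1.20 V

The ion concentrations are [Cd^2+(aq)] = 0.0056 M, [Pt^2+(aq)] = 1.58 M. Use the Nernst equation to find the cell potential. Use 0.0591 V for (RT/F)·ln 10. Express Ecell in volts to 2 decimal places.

+1.67 V

Pt²⁺/Pt is reduced (cathode, E° = +1.20 V) and Cd²⁺/Cd is oxidized (anode).
The standard potential is +1.20 − (−0.40) = +1.60 V and the balanced reaction transfers n = 2 electrons.
For the overall reaction Pt^2+(aq) + Cd(s) → Pt(s) + Cd^2+(aq), Q = [Cd^2+(aq)] / [Pt^2+(aq)] = 0.00354, giving log Q = −2.450.
By the Nernst equation, E = +1.60 − (0.0591/2)·(−2.450) = +1.67 V.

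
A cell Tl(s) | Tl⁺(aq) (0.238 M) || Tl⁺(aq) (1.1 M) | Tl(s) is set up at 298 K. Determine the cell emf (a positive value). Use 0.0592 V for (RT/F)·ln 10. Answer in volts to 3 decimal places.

For a concentration cell E°cell = 0, since both electrodes use the same couple.
The compartment with the higher Tl⁺(aq) concentration (1.1 M) acts as the cathode; ions are reduced there and produced at the dilute (0.238 M) anode.
With n = 1, Ecell = −(0.0592/1)·log([dilute]/[conc]) = −(0.0592/1)·log(0.238/1.1) = +0.039 V.

0.039 V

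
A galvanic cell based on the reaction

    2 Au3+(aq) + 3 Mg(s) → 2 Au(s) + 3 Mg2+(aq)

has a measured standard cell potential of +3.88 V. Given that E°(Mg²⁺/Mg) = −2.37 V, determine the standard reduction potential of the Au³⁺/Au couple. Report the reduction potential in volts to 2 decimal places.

In the reaction as written the Au³⁺/Au couple is reduced (cathode) and Mg²⁺/Mg is oxidized (anode), so E°cell = E°(Au³⁺/Au) − E°(Mg²⁺/Mg).
E°(Au³⁺/Au) = E°cell + E°(anode) = +3.88 + (−2.37) = +1.51 V.

+1.51 V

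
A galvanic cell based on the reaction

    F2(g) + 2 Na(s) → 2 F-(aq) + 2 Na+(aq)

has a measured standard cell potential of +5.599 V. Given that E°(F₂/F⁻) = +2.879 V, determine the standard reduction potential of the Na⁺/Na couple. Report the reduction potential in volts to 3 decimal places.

−2.720 V

In the reaction as written the F₂/F⁻ couple is reduced (cathode) and Na⁺/Na is oxidized (anode), so E°cell = E°(F₂/F⁻) − E°(Na⁺/Na).
E°(Na⁺/Na) = E°(cathode) − E°cell = +2.879 − (+5.599) = −2.720 V.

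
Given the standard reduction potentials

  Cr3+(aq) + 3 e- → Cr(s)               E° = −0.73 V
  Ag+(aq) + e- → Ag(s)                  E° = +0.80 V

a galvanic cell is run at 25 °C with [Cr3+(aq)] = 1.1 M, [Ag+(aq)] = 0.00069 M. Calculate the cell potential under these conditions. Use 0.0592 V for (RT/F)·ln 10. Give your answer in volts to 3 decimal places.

+1.342 V

Since E°(Ag⁺/Ag) > E°(Cr³⁺/Cr), Ag⁺/Ag serves as the cathode.
The standard potential is +0.80 − (−0.73) = +1.53 V and the balanced reaction transfers n = 3 electrons.
For the overall reaction 3 Ag+(aq) + Cr(s) → 3 Ag(s) + Cr3+(aq), Q = [Cr3+(aq)] / [Ag+(aq)]^3 = 3.35×10^9, giving log Q = 9.525.
By the Nernst equation, E = +1.53 − (0.0592/3)·(9.525) = +1.342 V.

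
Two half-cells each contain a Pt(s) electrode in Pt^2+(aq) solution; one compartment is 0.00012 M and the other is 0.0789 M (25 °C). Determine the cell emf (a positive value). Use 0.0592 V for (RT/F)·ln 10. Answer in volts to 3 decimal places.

0.083 V

For a concentration cell E°cell = 0, since both electrodes use the same couple.
The compartment with the higher Pt^2+(aq) concentration (0.0789 M) acts as the cathode; ions are reduced there and produced at the dilute (0.00012 M) anode.
With n = 2, Ecell = −(0.0592/2)·log([dilute]/[conc]) = −(0.0592/2)·log(0.00012/0.0789) = +0.083 V.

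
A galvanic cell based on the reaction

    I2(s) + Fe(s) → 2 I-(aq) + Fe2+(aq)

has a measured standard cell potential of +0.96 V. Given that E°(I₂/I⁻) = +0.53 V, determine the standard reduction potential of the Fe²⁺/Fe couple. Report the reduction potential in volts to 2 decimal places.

−0.43 V

In the reaction as written the I₂/I⁻ couple is reduced (cathode) and Fe²⁺/Fe is oxidized (anode), so E°cell = E°(I₂/I⁻) − E°(Fe²⁺/Fe).
E°(Fe²⁺/Fe) = E°(cathode) − E°cell = +0.53 − (+0.96) = −0.43 V.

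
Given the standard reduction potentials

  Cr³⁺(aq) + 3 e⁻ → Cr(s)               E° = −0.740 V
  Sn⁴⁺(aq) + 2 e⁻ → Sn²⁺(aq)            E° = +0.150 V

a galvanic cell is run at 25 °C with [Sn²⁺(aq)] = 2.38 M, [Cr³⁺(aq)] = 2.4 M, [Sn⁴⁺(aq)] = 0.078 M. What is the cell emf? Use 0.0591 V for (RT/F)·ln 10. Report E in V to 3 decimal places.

+0.839 V

Sn⁴⁺/Sn²⁺ is reduced (cathode, E° = +0.150 V) and Cr³⁺/Cr is oxidized (anode).
E°cell = +0.150 − (−0.740) = +0.890 V, with n = 6 electrons transferred.
Balancing gives 3 Sn⁴⁺(aq) + 2 Cr(s) → 3 Sn²⁺(aq) + 2 Cr³⁺(aq); hence Q = ([Sn²⁺(aq)]^3·[Cr³⁺(aq)]^2) / [Sn⁴⁺(aq)]^3 = 1.64×10^5 (log Q = 5.214).
By the Nernst equation, E = +0.890 − (0.0591/6)·(5.214) = +0.839 V.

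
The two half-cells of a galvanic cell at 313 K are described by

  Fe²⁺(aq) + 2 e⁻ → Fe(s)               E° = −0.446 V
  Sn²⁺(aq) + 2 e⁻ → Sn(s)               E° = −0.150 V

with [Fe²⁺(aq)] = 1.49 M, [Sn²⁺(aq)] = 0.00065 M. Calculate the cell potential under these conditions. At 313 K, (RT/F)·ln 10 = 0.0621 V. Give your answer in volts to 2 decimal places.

Since E°(Sn²⁺/Sn) > E°(Fe²⁺/Fe), Sn²⁺/Sn serves as the cathode.
E°cell = E°cat − E°an = −0.150 − (−0.446) = +0.296 V; n = 2.
Balancing gives Sn²⁺(aq) + Fe(s) → Sn(s) + Fe²⁺(aq); hence Q = [Fe²⁺(aq)] / [Sn²⁺(aq)] = 2.29×10^3 (log Q = 3.360).
E = E° − (0.0621/n)·log Q = +0.296 − (0.0621/2)(3.360) = +0.19 V.

+0.19 V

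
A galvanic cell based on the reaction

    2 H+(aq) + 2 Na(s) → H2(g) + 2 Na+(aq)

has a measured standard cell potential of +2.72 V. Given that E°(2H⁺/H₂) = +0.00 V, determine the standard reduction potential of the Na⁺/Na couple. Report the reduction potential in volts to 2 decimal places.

In the reaction as written the 2H⁺/H₂ couple is reduced (cathode) and Na⁺/Na is oxidized (anode), so E°cell = E°(2H⁺/H₂) − E°(Na⁺/Na).
E°(Na⁺/Na) = E°(cathode) − E°cell = +0.00 − (+2.72) = −2.72 V.

−2.72 V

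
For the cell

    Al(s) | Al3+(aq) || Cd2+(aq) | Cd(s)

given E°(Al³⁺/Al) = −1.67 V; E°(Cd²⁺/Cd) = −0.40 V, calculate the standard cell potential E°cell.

+1.27 V

By convention the left-hand electrode in cell notation is the anode (oxidation) and the right-hand electrode is the cathode (reduction).
E°cell = E°(right) − E°(left) = −0.40 − (−1.67) = +1.27 V.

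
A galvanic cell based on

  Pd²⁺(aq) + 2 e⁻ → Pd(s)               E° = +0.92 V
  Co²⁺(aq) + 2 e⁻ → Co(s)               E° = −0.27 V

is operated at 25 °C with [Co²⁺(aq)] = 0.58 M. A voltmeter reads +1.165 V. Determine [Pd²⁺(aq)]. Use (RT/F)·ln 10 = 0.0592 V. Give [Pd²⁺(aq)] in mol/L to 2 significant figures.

0.083 M

The Pd²⁺/Pd couple has the larger reduction potential, so it is the cathode: E°cell = +0.92 − (−0.27) = +1.19 V and n = 2.
Since E = E° − (0.0592/n)·log Q, log Q = n(E° − E)/0.0592 = 0.845.
For Pd²⁺(aq) + Co(s) → Pd(s) + Co²⁺(aq), the reaction quotient is Q = [Co²⁺(aq)] / [Pd²⁺(aq)].
Solving for the unknown gives log [Pd²⁺(aq)] = −1.082, so [Pd²⁺(aq)] ≈ 0.083 M.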